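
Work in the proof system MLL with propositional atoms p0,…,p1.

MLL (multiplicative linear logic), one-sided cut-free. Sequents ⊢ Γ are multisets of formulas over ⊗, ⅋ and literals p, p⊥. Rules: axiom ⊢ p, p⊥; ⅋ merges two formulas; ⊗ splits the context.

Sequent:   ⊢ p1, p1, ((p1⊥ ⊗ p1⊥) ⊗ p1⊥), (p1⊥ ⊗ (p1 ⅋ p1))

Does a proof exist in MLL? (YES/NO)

Derivation trace:
[⊗]  ⊢ p1, p1, ((p1⊥ ⊗ p1⊥) ⊗ p1⊥), (p1⊥ ⊗ (p1 ⅋ p1))
  [Ax]  ⊢ p1, p1⊥
  [⅋]  ⊢ p1, ((p1⊥ ⊗ p1⊥) ⊗ p1⊥), (p1 ⅋ p1)
    [⊗]  ⊢ p1, p1, p1, ((p1⊥ ⊗ p1⊥) ⊗ p1⊥)
      [⊗]  ⊢ p1, p1, (p1⊥ ⊗ p1⊥)
        [Ax]  ⊢ p1, p1⊥
        [Ax]  ⊢ p1, p1⊥
      [Ax]  ⊢ p1, p1⊥

Result: YES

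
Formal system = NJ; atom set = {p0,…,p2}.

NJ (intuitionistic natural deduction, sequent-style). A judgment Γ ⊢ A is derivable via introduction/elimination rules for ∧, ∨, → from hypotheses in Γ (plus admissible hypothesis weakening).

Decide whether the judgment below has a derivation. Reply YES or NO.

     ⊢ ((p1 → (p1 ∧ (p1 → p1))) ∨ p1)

Derivation (root first):
[∨I₁]  ⊢ ((p1 → (p1 ∧ (p1 → p1))) ∨ p1)
  [→I]  ⊢ (p1 → (p1 ∧ (p1 → p1)))
    [∧I] p1 ⊢ (p1 ∧ (p1 → p1))
      [Ax] p1 ⊢ p1
      [→I]  ⊢ (p1 → p1)
        [Ax] p1 ⊢ p1

Result: YES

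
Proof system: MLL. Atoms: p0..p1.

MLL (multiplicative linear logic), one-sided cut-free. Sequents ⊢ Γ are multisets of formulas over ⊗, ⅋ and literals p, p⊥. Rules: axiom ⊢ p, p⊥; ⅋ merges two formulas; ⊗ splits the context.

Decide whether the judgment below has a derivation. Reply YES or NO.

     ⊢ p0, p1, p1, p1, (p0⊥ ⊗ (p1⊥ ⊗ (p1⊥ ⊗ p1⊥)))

Derivation (root first):
[⊗]  ⊢ p0, p1, p1, p1, (p0⊥ ⊗ (p1⊥ ⊗ (p1⊥ ⊗ p1⊥)))
  [Ax]  ⊢ p0, p0⊥
  [⊗]  ⊢ p1, p1, p1, (p1⊥ ⊗ (p1⊥ ⊗ p1⊥))
    [Ax]  ⊢ p1, p1⊥
    [⊗]  ⊢ p1, p1, (p1⊥ ⊗ p1⊥)
      [Ax]  ⊢ p1, p1⊥
      [Ax]  ⊢ p1, p1⊥

Result: YES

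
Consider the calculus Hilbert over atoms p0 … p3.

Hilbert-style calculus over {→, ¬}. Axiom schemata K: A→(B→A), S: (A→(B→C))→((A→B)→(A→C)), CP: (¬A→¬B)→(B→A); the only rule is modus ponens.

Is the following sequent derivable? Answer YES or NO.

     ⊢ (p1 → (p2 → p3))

Truth-table refutation:
  v=0000: Γ:[] Δ:[(p1 → (p2 → p3))=T] refutes=False
  v=0001: Γ:[] Δ:[(p1 → (p2 → p3))=T] refutes=False
  v=0010: Γ:[] Δ:[(p1 → (p2 → p3))=T] refutes=False
  v=0011: Γ:[] Δ:[(p1 → (p2 → p3))=T] refutes=False
  v=0100: Γ:[] Δ:[(p1 → (p2 → p3))=T] refutes=False
  v=0101: Γ:[] Δ:[(p1 → (p2 → p3))=T] refutes=False
  v=0110: Γ:[] Δ:[(p1 → (p2 → p3))=F] refutes=True  ← countermodel

Result: NO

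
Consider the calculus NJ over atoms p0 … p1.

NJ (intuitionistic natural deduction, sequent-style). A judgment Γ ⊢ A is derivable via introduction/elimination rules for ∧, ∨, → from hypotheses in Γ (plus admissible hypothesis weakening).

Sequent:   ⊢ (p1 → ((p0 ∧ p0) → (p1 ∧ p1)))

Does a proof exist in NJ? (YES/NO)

Derivation (root first):
[→I]  ⊢ (p1 → ((p0 ∧ p0) → (p1 ∧ p1)))
  [→I] p1 ⊢ ((p0 ∧ p0) → (p1 ∧ p1))
    [Wk] p1, (p0 ∧ p0) ⊢ (p1 ∧ p1)
      [∧I] p1 ⊢ (p1 ∧ p1)
        [Ax] p1 ⊢ p1
        [Ax] p1 ⊢ p1

Result: YES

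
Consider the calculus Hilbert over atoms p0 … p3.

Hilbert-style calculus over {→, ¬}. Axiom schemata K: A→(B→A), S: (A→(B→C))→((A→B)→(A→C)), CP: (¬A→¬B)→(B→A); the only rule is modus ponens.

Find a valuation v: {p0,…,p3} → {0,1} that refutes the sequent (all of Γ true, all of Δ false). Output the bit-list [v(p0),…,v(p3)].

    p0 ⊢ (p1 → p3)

Enumerate valuations to refute Γ ⊢ Δ:
  v=0000: Γ:[p0=F] Δ:[(p1 → p3)=T] refutes=False
  v=0001: Γ:[p0=F] Δ:[(p1 → p3)=T] refutes=False
  v=0010: Γ:[p0=F] Δ:[(p1 → p3)=T] refutes=False
  v=0011: Γ:[p0=F] Δ:[(p1 → p3)=T] refutes=False
  v=0100: Γ:[p0=F] Δ:[(p1 → p3)=F] refutes=False
  v=0101: Γ:[p0=F] Δ:[(p1 → p3)=T] refutes=False
  v=0110: Γ:[p0=F] Δ:[(p1 → p3)=F] refutes=False
  v=0111: Γ:[p0=F] Δ:[(p1 → p3)=T] refutes=False
  v=1000: Γ:[p0=T] Δ:[(p1 → p3)=T] refutes=False
  v=1001: Γ:[p0=T] Δ:[(p1 → p3)=T] refutes=False
  v=1010: Γ:[p0=T] Δ:[(p1 → p3)=T] refutes=False
  v=1011: Γ:[p0=T] Δ:[(p1 → p3)=T] refutes=False
  v=1100: Γ:[p0=T] Δ:[(p1 → p3)=F] refutes=True  ← countermodel

Result: [1, 1, 0, 0]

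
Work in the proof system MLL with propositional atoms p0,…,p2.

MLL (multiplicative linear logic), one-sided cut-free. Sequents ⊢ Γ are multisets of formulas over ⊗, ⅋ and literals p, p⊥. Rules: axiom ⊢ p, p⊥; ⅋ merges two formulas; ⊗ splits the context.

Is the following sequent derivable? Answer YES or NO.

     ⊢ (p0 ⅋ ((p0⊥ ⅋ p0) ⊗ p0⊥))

Derivation (root first):
[⅋]  ⊢ (p0 ⅋ ((p0⊥ ⅋ p0) ⊗ p0⊥))
  [⊗]  ⊢ p0, ((p0⊥ ⅋ p0) ⊗ p0⊥)
    [⅋]  ⊢ (p0⊥ ⅋ p0)
      [Ax]  ⊢ p0, p0⊥
    [Ax]  ⊢ p0, p0⊥

Result: YES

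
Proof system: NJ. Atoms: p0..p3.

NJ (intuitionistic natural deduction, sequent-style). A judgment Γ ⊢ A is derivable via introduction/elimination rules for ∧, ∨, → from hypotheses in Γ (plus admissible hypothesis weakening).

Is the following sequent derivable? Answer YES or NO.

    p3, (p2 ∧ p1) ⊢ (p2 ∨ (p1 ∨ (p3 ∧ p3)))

Derivation (root first):
[Wk] p3, (p2 ∧ p1) ⊢ (p2 ∨ (p1 ∨ (p3 ∧ p3)))
  [∨I₂] p3 ⊢ (p2 ∨ (p1 ∨ (p3 ∧ p3)))
    [∨I₂] p3 ⊢ (p1 ∨ (p3 ∧ p3))
      [∧I] p3 ⊢ (p3 ∧ p3)
        [Ax] p3 ⊢ p3
        [Ax] p3 ⊢ p3

Result: YES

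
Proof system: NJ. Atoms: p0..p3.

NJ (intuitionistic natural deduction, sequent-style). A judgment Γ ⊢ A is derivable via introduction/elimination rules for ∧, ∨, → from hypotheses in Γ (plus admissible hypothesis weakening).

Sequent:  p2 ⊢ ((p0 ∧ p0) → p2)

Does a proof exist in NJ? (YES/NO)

Derivation (root first):
[→I] p2 ⊢ ((p0 ∧ p0) → p2)
  [Wk] p2, (p0 ∧ p0) ⊢ p2
    [Ax] p2 ⊢ p2

Result: YES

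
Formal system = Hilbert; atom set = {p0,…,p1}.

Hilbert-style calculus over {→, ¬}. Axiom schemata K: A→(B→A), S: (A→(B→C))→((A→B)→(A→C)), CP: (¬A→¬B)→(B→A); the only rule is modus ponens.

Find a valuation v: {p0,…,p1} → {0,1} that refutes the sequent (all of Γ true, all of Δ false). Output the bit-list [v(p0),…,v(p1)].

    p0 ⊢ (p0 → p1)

Truth-table refutation:
  v=00: Γ:[p0=F] Δ:[(p0 → p1)=T] refutes=False
  v=01: Γ:[p0=F] Δ:[(p0 → p1)=T] refutes=False
  v=10: Γ:[p0=T] Δ:[(p0 → p1)=F] refutes=True  ← countermodel

Result: [1, 0]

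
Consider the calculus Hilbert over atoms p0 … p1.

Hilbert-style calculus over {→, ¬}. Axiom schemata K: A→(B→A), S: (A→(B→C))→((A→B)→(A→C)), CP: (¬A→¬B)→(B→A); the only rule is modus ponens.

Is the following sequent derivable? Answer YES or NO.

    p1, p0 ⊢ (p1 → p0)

Proof tree:
[MP] p1, p0 ⊢ (p1 → p0)
  [K]  ⊢ (p0 → (p1 → p0))
  [MP] p1, p0 ⊢ p0
    [MP] p0 ⊢ (p1 → p0)
      [K]  ⊢ (p0 → (p1 → p0))
      [Hyp] p0 ⊢ p0
    [Hyp] p1 ⊢ p1

Result: YES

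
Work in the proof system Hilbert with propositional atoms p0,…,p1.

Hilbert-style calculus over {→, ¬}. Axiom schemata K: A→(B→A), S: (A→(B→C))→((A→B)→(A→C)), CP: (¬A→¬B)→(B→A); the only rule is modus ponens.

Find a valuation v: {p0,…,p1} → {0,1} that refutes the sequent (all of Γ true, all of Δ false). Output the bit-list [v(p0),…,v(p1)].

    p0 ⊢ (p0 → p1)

Enumerate valuations to refute Γ ⊢ Δ:
  v=00: Γ:[p0=F] Δ:[(p0 → p1)=T] refutes=False
  v=01: Γ:[p0=F] Δ:[(p0 → p1)=T] refutes=False
  v=10: Γ:[p0=T] Δ:[(p0 → p1)=F] refutes=True  ← countermodel

Result: [1, 0]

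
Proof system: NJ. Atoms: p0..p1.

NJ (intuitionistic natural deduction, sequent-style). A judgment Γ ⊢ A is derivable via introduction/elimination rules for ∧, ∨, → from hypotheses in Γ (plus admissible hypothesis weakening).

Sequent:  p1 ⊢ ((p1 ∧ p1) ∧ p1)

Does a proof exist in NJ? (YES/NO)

Proof tree:
[∧I] p1 ⊢ ((p1 ∧ p1) ∧ p1)
  [∧I] p1 ⊢ (p1 ∧ p1)
    [Ax] p1 ⊢ p1
    [Ax] p1 ⊢ p1
  [Ax] p1 ⊢ p1

Result: YES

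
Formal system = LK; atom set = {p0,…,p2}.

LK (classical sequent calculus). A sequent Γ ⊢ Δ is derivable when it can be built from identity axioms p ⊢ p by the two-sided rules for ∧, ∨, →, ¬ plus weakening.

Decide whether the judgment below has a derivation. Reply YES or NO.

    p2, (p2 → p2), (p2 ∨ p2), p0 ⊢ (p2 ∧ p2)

Derivation trace:
[WL] p2, (p2 → p2), (p2 ∨ p2), p0 ⊢ (p2 ∧ p2)
  [∧R] p2, (p2 → p2), (p2 ∨ p2) ⊢ (p2 ∧ p2)
    [Ax] p2 ⊢ p2
    [→L] (p2 ∨ p2), (p2 → p2) ⊢ p2
      [∨L] (p2 ∨ p2) ⊢ p2
        [Ax] p2 ⊢ p2
        [Ax] p2 ⊢ p2
      [Ax] p2 ⊢ p2

Result: YES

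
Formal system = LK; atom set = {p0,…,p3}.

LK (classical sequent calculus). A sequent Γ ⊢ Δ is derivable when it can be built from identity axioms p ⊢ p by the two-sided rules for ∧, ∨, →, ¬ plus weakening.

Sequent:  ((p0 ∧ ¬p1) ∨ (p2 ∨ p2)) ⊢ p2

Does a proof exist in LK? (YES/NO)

Truth-table refutation:
  v=0000: Γ:[((p0 ∧ ¬p1) ∨ (p2 ∨ p2))=F] Δ:[p2=F] refutes=False
  v=0001: Γ:[((p0 ∧ ¬p1) ∨ (p2 ∨ p2))=F] Δ:[p2=F] refutes=False
  v=0010: Γ:[((p0 ∧ ¬p1) ∨ (p2 ∨ p2))=T] Δ:[p2=T] refutes=False
  v=0011: Γ:[((p0 ∧ ¬p1) ∨ (p2 ∨ p2))=T] Δ:[p2=T] refutes=False
  v=0100: Γ:[((p0 ∧ ¬p1) ∨ (p2 ∨ p2))=F] Δ:[p2=F] refutes=False
  v=0101: Γ:[((p0 ∧ ¬p1) ∨ (p2 ∨ p2))=F] Δ:[p2=F] refutes=False
  v=0110: Γ:[((p0 ∧ ¬p1) ∨ (p2 ∨ p2))=T] Δ:[p2=T] refutes=False
  v=0111: Γ:[((p0 ∧ ¬p1) ∨ (p2 ∨ p2))=T] Δ:[p2=T] refutes=False
  v=1000: Γ:[((p0 ∧ ¬p1) ∨ (p2 ∨ p2))=T] Δ:[p2=F] refutes=True  ← countermodel

Result: NO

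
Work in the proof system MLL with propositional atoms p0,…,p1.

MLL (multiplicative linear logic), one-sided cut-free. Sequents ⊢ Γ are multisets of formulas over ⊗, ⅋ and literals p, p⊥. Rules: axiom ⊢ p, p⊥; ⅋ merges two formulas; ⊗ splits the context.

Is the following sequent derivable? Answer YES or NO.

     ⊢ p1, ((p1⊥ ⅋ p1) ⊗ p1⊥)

Proof tree:
[⊗]  ⊢ p1, ((p1⊥ ⅋ p1) ⊗ p1⊥)
  [⅋]  ⊢ (p1⊥ ⅋ p1)
    [Ax]  ⊢ p1, p1⊥
  [Ax]  ⊢ p1, p1⊥

Result: YES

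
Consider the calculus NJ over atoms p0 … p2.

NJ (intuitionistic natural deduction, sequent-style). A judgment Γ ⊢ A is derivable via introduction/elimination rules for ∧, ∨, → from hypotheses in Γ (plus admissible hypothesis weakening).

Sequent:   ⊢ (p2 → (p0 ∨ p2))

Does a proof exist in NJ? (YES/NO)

Derivation (root first):
[→I]  ⊢ (p2 → (p0 ∨ p2))
  [∨I₂] p2 ⊢ (p0 ∨ p2)
    [Ax] p2 ⊢ p2

Result: YES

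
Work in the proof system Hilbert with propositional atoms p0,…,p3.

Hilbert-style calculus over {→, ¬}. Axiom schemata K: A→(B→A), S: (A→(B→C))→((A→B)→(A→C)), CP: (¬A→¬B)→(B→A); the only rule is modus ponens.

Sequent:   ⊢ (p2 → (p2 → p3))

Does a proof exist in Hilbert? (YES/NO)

Enumerate valuations to refute Γ ⊢ Δ:
  v=0000: Γ:[] Δ:[(p2 → (p2 → p3))=T] refutes=False
  v=0001: Γ:[] Δ:[(p2 → (p2 → p3))=T] refutes=False
  v=0010: Γ:[] Δ:[(p2 → (p2 → p3))=F] refutes=True  ← countermodel

Result: NO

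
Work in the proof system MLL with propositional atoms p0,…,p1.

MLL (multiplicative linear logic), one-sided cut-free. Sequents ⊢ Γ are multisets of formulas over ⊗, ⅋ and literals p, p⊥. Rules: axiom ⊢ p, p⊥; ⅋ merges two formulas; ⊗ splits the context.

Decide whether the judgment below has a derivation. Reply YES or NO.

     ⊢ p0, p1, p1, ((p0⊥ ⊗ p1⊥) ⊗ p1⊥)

Derivation trace:
[⊗]  ⊢ p0, p1, p1, ((p0⊥ ⊗ p1⊥) ⊗ p1⊥)
  [⊗]  ⊢ p0, p1, (p0⊥ ⊗ p1⊥)
    [Ax]  ⊢ p0, p0⊥
    [Ax]  ⊢ p1, p1⊥
  [Ax]  ⊢ p1, p1⊥

Result: YES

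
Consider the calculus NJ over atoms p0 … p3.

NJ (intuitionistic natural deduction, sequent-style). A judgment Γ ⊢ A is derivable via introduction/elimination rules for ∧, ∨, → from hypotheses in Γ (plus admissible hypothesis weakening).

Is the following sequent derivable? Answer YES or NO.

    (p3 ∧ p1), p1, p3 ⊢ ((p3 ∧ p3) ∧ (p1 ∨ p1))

Derivation (root first):
[∧I] (p3 ∧ p1), p1, p3 ⊢ ((p3 ∧ p3) ∧ (p1 ∨ p1))
  [Wk] p3, (p3 ∧ p1) ⊢ (p3 ∧ p3)
    [∧I] p3 ⊢ (p3 ∧ p3)
      [Ax] p3 ⊢ p3
      [Wk] p3, p3 ⊢ p3
        [Ax] p3 ⊢ p3
  [∨I₂] p1 ⊢ (p1 ∨ p1)
    [Ax] p1 ⊢ p1

Result: YES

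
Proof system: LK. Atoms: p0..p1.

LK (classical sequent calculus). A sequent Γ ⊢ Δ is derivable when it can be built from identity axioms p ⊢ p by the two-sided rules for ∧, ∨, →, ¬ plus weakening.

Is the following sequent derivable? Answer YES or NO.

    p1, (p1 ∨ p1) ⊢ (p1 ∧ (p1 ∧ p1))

Derivation trace:
[∧R] p1, (p1 ∨ p1) ⊢ (p1 ∧ (p1 ∧ p1))
  [∨L] (p1 ∨ p1) ⊢ p1
    [Ax] p1 ⊢ p1
    [WR] p1 ⊢ p1, p1
      [Ax] p1 ⊢ p1
  [∧R] p1 ⊢ (p1 ∧ p1)
    [Ax] p1 ⊢ p1
    [Ax] p1 ⊢ p1

Result: YES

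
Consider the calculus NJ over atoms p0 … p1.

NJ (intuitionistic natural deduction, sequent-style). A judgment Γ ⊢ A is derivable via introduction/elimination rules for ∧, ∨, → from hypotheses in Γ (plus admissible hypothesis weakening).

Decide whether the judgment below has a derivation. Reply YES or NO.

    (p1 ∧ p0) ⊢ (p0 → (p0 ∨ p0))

Proof tree:
[→I] (p1 ∧ p0) ⊢ (p0 → (p0 ∨ p0))
  [Wk] p0, (p1 ∧ p0) ⊢ (p0 ∨ p0)
    [∨I₂] p0 ⊢ (p0 ∨ p0)
      [Ax] p0 ⊢ p0

Result: YES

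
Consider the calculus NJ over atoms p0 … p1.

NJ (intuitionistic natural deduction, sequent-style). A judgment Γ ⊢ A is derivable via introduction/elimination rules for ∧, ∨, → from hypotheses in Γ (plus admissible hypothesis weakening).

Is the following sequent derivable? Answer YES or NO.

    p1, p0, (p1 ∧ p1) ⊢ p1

Proof tree:
[Wk] p1, p0, (p1 ∧ p1) ⊢ p1
  [Wk] p1, p0 ⊢ p1
    [Ax] p1 ⊢ p1

Result: YES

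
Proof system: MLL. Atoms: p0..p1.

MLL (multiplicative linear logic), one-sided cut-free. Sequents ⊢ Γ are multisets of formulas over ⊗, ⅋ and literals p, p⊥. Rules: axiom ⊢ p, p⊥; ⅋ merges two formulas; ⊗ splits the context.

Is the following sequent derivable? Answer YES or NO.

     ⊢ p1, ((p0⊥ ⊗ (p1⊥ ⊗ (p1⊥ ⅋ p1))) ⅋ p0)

Proof tree:
[⅋]  ⊢ p1, ((p0⊥ ⊗ (p1⊥ ⊗ (p1⊥ ⅋ p1))) ⅋ p0)
  [⊗]  ⊢ p0, p1, (p0⊥ ⊗ (p1⊥ ⊗ (p1⊥ ⅋ p1)))
    [Ax]  ⊢ p0, p0⊥
    [⊗]  ⊢ p1, (p1⊥ ⊗ (p1⊥ ⅋ p1))
      [Ax]  ⊢ p1, p1⊥
      [⅋]  ⊢ (p1⊥ ⅋ p1)
        [Ax]  ⊢ p1, p1⊥

Result: YES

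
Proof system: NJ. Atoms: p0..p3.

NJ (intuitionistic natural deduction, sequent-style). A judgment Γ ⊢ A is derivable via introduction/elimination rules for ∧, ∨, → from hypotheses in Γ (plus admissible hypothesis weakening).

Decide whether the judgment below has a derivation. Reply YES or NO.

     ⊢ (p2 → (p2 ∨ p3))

Derivation trace:
[→I]  ⊢ (p2 → (p2 ∨ p3))
  [∨I₁] p2 ⊢ (p2 ∨ p3)
    [Ax] p2 ⊢ p2

Result: YES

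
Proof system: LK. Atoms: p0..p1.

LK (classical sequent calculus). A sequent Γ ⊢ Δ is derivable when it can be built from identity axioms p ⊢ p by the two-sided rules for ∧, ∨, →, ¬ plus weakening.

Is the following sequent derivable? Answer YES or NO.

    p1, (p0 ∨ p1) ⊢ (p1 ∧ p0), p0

Search for a countermodel by truth-table:
  v=00: Γ:[p1=F, (p0 ∨ p1)=F] Δ:[(p1 ∧ p0)=F, p0=F] refutes=False
  v=01: Γ:[p1=T, (p0 ∨ p1)=T] Δ:[(p1 ∧ p0)=F, p0=F] refutes=True  ← countermodel

Result: NO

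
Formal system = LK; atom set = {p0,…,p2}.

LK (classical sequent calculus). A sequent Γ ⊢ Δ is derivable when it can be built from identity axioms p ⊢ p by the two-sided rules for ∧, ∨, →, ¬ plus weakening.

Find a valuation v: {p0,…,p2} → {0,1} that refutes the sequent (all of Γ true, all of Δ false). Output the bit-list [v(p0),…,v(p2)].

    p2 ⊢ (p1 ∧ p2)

Enumerate valuations to refute Γ ⊢ Δ:
  v=000: Γ:[p2=F] Δ:[(p1 ∧ p2)=F] refutes=False
  v=001: Γ:[p2=T] Δ:[(p1 ∧ p2)=F] refutes=True  ← countermodel

Result: [0, 0, 1]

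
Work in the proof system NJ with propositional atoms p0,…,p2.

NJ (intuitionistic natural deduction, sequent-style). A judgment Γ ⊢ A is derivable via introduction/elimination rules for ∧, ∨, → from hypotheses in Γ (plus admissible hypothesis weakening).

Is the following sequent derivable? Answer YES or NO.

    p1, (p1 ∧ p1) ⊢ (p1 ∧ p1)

Derivation (root first):
[∧I] p1, (p1 ∧ p1) ⊢ (p1 ∧ p1)
  [Wk] p1, (p1 ∧ p1) ⊢ p1
    [Ax] p1 ⊢ p1
  [Wk] p1, (p1 ∧ p1) ⊢ p1
    [Ax] p1 ⊢ p1

Result: YES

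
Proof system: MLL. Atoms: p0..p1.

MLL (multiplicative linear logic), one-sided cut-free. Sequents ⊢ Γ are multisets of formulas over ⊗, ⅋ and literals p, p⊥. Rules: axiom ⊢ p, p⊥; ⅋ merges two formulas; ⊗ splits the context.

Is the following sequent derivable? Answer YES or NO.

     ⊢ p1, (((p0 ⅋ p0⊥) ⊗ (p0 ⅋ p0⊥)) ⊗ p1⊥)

Derivation trace:
[⊗]  ⊢ p1, (((p0 ⅋ p0⊥) ⊗ (p0 ⅋ p0⊥)) ⊗ p1⊥)
  [⊗]  ⊢ ((p0 ⅋ p0⊥) ⊗ (p0 ⅋ p0⊥))
    [⅋]  ⊢ (p0 ⅋ p0⊥)
      [Ax]  ⊢ p0, p0⊥
    [⅋]  ⊢ (p0 ⅋ p0⊥)
      [Ax]  ⊢ p0, p0⊥
  [Ax]  ⊢ p1, p1⊥

Result: YES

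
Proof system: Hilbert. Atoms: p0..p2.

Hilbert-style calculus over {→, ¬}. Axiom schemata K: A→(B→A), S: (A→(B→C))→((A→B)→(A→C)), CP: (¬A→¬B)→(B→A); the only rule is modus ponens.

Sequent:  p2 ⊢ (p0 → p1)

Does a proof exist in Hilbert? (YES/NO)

Search for a countermodel by truth-table:
  v=000: Γ:[p2=F] Δ:[(p0 → p1)=T] refutes=False
  v=001: Γ:[p2=T] Δ:[(p0 → p1)=T] refutes=False
  v=010: Γ:[p2=F] Δ:[(p0 → p1)=T] refutes=False
  v=011: Γ:[p2=T] Δ:[(p0 → p1)=T] refutes=False
  v=100: Γ:[p2=F] Δ:[(p0 → p1)=F] refutes=False
  v=101: Γ:[p2=T] Δ:[(p0 → p1)=F] refutes=True  ← countermodel

Result: NO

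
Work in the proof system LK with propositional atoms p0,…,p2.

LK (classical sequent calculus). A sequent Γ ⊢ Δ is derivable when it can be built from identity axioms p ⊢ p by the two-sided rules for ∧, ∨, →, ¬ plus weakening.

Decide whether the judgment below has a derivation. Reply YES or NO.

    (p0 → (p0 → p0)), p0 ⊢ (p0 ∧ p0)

Derivation (root first):
[∧R] (p0 → (p0 → p0)), p0 ⊢ (p0 ∧ p0)
  [Ax] p0 ⊢ p0
  [→L] p0, (p0 → (p0 → p0)) ⊢ p0
    [Ax] p0 ⊢ p0
    [→L] p0, (p0 → p0) ⊢ p0
      [Ax] p0 ⊢ p0
      [Ax] p0 ⊢ p0

Result: YES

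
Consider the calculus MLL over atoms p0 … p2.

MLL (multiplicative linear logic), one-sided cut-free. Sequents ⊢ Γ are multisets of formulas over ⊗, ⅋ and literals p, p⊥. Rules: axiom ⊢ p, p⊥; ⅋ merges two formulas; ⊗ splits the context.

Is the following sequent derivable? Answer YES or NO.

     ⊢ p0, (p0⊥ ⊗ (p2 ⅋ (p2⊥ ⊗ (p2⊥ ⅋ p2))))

Derivation (root first):
[⊗]  ⊢ p0, (p0⊥ ⊗ (p2 ⅋ (p2⊥ ⊗ (p2⊥ ⅋ p2))))
  [Ax]  ⊢ p0, p0⊥
  [⅋]  ⊢ (p2 ⅋ (p2⊥ ⊗ (p2⊥ ⅋ p2)))
    [⊗]  ⊢ p2, (p2⊥ ⊗ (p2⊥ ⅋ p2))
      [Ax]  ⊢ p2, p2⊥
      [⅋]  ⊢ (p2⊥ ⅋ p2)
        [Ax]  ⊢ p2, p2⊥

Result: YES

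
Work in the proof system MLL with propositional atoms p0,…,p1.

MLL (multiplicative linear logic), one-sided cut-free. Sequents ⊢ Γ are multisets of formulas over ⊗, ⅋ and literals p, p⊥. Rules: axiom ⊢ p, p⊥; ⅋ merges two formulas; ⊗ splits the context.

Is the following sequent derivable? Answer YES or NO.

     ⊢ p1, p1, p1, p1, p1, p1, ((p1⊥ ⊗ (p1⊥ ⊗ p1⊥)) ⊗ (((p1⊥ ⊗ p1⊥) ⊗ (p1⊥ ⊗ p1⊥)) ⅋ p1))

Derivation trace:
[⊗]  ⊢ p1, p1, p1, p1, p1, p1, ((p1⊥ ⊗ (p1⊥ ⊗ p1⊥)) ⊗ (((p1⊥ ⊗ p1⊥) ⊗ (p1⊥ ⊗ p1⊥)) ⅋ p1))
  [⊗]  ⊢ p1, p1, p1, (p1⊥ ⊗ (p1⊥ ⊗ p1⊥))
    [Ax]  ⊢ p1, p1⊥
    [⊗]  ⊢ p1, p1, (p1⊥ ⊗ p1⊥)
      [Ax]  ⊢ p1, p1⊥
      [Ax]  ⊢ p1, p1⊥
  [⅋]  ⊢ p1, p1, p1, (((p1⊥ ⊗ p1⊥) ⊗ (p1⊥ ⊗ p1⊥)) ⅋ p1)
    [⊗]  ⊢ p1, p1, p1, p1, ((p1⊥ ⊗ p1⊥) ⊗ (p1⊥ ⊗ p1⊥))
      [⊗]  ⊢ p1, p1, (p1⊥ ⊗ p1⊥)
        [Ax]  ⊢ p1, p1⊥
        [Ax]  ⊢ p1, p1⊥
      [⊗]  ⊢ p1, p1, (p1⊥ ⊗ p1⊥)
        [Ax]  ⊢ p1, p1⊥
        [Ax]  ⊢ p1, p1⊥

Result: YES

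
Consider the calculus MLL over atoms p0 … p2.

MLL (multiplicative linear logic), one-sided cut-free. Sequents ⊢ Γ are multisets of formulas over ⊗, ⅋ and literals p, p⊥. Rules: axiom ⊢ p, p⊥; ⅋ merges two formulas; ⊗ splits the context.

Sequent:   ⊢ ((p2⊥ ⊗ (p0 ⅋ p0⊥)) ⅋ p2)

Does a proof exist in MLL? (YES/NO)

Derivation trace:
[⅋]  ⊢ ((p2⊥ ⊗ (p0 ⅋ p0⊥)) ⅋ p2)
  [⊗]  ⊢ p2, (p2⊥ ⊗ (p0 ⅋ p0⊥))
    [Ax]  ⊢ p2, p2⊥
    [⅋]  ⊢ (p0 ⅋ p0⊥)
      [Ax]  ⊢ p0, p0⊥

Result: YES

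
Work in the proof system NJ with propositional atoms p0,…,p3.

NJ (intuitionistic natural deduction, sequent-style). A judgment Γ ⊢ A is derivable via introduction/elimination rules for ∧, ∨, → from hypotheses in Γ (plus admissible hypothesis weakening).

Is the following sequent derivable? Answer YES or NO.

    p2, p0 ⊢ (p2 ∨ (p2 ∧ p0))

Derivation trace:
[∨I₂] p2, p0 ⊢ (p2 ∨ (p2 ∧ p0))
  [∧I] p2, p0 ⊢ (p2 ∧ p0)
    [Ax] p2 ⊢ p2
    [Ax] p0 ⊢ p0

Result: YES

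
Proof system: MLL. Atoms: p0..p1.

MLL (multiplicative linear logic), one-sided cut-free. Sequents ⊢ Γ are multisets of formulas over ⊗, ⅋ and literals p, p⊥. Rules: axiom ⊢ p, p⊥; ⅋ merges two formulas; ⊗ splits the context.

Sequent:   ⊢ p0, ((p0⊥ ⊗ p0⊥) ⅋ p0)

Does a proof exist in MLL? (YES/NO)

Proof tree:
[⅋]  ⊢ p0, ((p0⊥ ⊗ p0⊥) ⅋ p0)
  [⊗]  ⊢ p0, p0, (p0⊥ ⊗ p0⊥)
    [Ax]  ⊢ p0, p0⊥
    [Ax]  ⊢ p0, p0⊥

Result: YES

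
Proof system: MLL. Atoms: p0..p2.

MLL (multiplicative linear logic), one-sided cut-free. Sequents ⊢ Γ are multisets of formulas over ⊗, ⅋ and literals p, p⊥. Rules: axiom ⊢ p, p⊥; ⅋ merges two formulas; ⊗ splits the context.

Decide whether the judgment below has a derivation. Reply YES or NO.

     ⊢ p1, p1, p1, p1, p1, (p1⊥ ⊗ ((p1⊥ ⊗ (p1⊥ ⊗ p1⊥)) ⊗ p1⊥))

Proof tree:
[⊗]  ⊢ p1, p1, p1, p1, p1, (p1⊥ ⊗ ((p1⊥ ⊗ (p1⊥ ⊗ p1⊥)) ⊗ p1⊥))
  [Ax]  ⊢ p1, p1⊥
  [⊗]  ⊢ p1, p1, p1, p1, ((p1⊥ ⊗ (p1⊥ ⊗ p1⊥)) ⊗ p1⊥)
    [⊗]  ⊢ p1, p1, p1, (p1⊥ ⊗ (p1⊥ ⊗ p1⊥))
      [Ax]  ⊢ p1, p1⊥
      [⊗]  ⊢ p1, p1, (p1⊥ ⊗ p1⊥)
        [Ax]  ⊢ p1, p1⊥
        [Ax]  ⊢ p1, p1⊥
    [Ax]  ⊢ p1, p1⊥

Result: YES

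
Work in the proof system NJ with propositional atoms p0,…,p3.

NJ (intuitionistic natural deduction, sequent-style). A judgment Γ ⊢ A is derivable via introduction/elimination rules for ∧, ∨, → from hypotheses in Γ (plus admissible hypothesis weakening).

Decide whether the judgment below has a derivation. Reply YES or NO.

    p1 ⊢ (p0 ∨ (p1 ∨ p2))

Proof tree:
[∨I₂] p1 ⊢ (p0 ∨ (p1 ∨ p2))
  [∨I₁] p1 ⊢ (p1 ∨ p2)
    [Ax] p1 ⊢ p1

Result: YES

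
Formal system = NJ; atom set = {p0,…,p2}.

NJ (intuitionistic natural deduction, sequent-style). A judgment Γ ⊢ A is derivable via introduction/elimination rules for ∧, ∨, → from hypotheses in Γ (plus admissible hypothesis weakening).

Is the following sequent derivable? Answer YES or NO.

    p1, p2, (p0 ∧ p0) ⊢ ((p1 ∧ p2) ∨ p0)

Proof tree:
[∨I₁] p1, p2, (p0 ∧ p0) ⊢ ((p1 ∧ p2) ∨ p0)
  [Wk] p1, p2, (p0 ∧ p0) ⊢ (p1 ∧ p2)
    [∧I] p1, p2 ⊢ (p1 ∧ p2)
      [Ax] p1 ⊢ p1
      [Ax] p2 ⊢ p2

Result: YES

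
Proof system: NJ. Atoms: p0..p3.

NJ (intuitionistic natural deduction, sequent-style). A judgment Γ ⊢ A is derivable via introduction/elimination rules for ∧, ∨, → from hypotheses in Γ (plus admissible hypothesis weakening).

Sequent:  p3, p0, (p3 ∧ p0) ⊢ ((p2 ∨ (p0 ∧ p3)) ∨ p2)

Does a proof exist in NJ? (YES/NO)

Derivation trace:
[Wk] p3, p0, (p3 ∧ p0) ⊢ ((p2 ∨ (p0 ∧ p3)) ∨ p2)
  [∨I₁] p3, p0 ⊢ ((p2 ∨ (p0 ∧ p3)) ∨ p2)
    [∨I₂] p3, p0 ⊢ (p2 ∨ (p0 ∧ p3))
      [∧I] p3, p0 ⊢ (p0 ∧ p3)
        [Ax] p0 ⊢ p0
        [Ax] p3 ⊢ p3

Result: YES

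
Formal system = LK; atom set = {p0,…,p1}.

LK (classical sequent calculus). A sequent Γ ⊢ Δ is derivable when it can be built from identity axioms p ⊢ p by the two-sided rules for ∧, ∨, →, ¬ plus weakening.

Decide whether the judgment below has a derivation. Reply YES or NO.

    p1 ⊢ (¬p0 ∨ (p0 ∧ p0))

Derivation trace:
[∨R] p1 ⊢ (¬p0 ∨ (p0 ∧ p0))
  [¬R] p1 ⊢ (p0 ∧ p0), ¬p0
    [∧R] p1, p0 ⊢ (p0 ∧ p0)
      [WL] p0, p1 ⊢ p0
        [Ax] p0 ⊢ p0
      [Ax] p0 ⊢ p0

Result: YES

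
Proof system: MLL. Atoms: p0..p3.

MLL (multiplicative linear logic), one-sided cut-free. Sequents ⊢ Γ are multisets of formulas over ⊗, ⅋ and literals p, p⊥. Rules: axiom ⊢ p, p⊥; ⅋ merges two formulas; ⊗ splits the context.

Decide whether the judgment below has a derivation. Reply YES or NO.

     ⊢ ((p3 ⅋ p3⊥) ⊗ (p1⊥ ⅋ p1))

Derivation trace:
[⊗]  ⊢ ((p3 ⅋ p3⊥) ⊗ (p1⊥ ⅋ p1))
  [⅋]  ⊢ (p3 ⅋ p3⊥)
    [Ax]  ⊢ p3, p3⊥
  [⅋]  ⊢ (p1⊥ ⅋ p1)
    [Ax]  ⊢ p1, p1⊥

Result: YES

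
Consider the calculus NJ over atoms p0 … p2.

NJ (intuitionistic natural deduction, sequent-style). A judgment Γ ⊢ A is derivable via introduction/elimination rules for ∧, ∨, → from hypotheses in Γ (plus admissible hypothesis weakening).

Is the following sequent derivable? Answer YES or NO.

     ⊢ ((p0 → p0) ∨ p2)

Proof tree:
[∨I₁]  ⊢ ((p0 → p0) ∨ p2)
  [→I]  ⊢ (p0 → p0)
    [Ax] p0 ⊢ p0

Result: YES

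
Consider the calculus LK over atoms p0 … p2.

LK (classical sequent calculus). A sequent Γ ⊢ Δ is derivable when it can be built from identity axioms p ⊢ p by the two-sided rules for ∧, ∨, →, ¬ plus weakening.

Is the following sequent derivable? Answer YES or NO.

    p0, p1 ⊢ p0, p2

Derivation (root first):
[WL] p0, p1 ⊢ p0, p2
  [WR] p0 ⊢ p0, p2
    [Ax] p0 ⊢ p0

Result: YES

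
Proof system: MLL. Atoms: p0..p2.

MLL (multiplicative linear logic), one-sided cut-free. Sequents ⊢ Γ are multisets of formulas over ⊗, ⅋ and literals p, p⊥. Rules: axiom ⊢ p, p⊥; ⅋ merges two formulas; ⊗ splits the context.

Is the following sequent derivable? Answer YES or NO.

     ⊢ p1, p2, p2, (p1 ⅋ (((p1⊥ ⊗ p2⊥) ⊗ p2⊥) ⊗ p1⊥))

Derivation trace:
[⅋]  ⊢ p1, p2, p2, (p1 ⅋ (((p1⊥ ⊗ p2⊥) ⊗ p2⊥) ⊗ p1⊥))
  [⊗]  ⊢ p1, p2, p2, p1, (((p1⊥ ⊗ p2⊥) ⊗ p2⊥) ⊗ p1⊥)
    [⊗]  ⊢ p1, p2, p2, ((p1⊥ ⊗ p2⊥) ⊗ p2⊥)
      [⊗]  ⊢ p1, p2, (p1⊥ ⊗ p2⊥)
        [Ax]  ⊢ p1, p1⊥
        [Ax]  ⊢ p2, p2⊥
      [Ax]  ⊢ p2, p2⊥
    [Ax]  ⊢ p1, p1⊥

Result: YES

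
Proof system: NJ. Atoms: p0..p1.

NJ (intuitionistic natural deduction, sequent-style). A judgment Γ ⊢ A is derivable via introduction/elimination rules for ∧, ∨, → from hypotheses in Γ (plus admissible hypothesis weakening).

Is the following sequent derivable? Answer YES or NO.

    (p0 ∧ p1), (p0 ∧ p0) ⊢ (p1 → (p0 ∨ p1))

Proof tree:
[Wk] (p0 ∧ p1), (p0 ∧ p0) ⊢ (p1 → (p0 ∨ p1))
  [→I] (p0 ∧ p1) ⊢ (p1 → (p0 ∨ p1))
    [∨I₂] p1, (p0 ∧ p1) ⊢ (p0 ∨ p1)
      [Wk] p1, (p0 ∧ p1) ⊢ p1
        [Ax] p1 ⊢ p1

Result: YES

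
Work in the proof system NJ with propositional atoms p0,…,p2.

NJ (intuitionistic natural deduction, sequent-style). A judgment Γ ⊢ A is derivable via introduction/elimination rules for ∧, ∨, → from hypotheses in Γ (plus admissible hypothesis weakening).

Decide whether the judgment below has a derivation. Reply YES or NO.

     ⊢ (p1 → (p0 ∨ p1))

Derivation (root first):
[→I]  ⊢ (p1 → (p0 ∨ p1))
  [∨I₂] p1 ⊢ (p0 ∨ p1)
    [Ax] p1 ⊢ p1

Result: YES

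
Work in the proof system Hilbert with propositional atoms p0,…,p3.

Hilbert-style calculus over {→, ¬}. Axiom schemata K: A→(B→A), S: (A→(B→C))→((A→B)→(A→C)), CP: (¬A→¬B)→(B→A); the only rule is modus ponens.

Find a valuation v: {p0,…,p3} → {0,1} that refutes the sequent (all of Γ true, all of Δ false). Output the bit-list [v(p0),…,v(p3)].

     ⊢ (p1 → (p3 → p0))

Enumerate valuations to refute Γ ⊢ Δ:
  v=0000: Γ:[] Δ:[(p1 → (p3 → p0))=T] refutes=False
  v=0001: Γ:[] Δ:[(p1 → (p3 → p0))=T] refutes=False
  v=0010: Γ:[] Δ:[(p1 → (p3 → p0))=T] refutes=False
  v=0011: Γ:[] Δ:[(p1 → (p3 → p0))=T] refutes=False
  v=0100: Γ:[] Δ:[(p1 → (p3 → p0))=T] refutes=False
  v=0101: Γ:[] Δ:[(p1 → (p3 → p0))=F] refutes=True  ← countermodel

Result: [0, 1, 0, 1]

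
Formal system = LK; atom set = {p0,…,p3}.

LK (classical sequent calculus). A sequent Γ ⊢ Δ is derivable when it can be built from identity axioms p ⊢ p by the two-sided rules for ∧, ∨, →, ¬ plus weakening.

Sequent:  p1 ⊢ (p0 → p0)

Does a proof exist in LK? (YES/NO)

Proof tree:
[WL] p1 ⊢ (p0 → p0)
  [→R]  ⊢ (p0 → p0)
    [Ax] p0 ⊢ p0

Result: YES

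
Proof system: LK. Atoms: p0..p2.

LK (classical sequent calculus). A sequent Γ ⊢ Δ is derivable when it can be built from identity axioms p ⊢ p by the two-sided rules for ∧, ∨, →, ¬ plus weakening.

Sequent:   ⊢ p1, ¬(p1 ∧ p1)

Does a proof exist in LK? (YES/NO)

Proof tree:
[¬R]  ⊢ p1, ¬(p1 ∧ p1)
  [∧L] (p1 ∧ p1) ⊢ p1
    [WL] p1, p1 ⊢ p1
      [Ax] p1 ⊢ p1

Result: YES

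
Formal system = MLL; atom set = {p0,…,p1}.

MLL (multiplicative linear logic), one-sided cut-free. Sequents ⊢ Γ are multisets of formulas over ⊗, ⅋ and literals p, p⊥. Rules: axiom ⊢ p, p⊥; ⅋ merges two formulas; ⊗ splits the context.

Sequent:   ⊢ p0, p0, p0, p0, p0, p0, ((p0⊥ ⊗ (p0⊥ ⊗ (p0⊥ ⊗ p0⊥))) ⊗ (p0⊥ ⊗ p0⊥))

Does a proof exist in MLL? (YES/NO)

Derivation trace:
[⊗]  ⊢ p0, p0, p0, p0, p0, p0, ((p0⊥ ⊗ (p0⊥ ⊗ (p0⊥ ⊗ p0⊥))) ⊗ (p0⊥ ⊗ p0⊥))
  [⊗]  ⊢ p0, p0, p0, p0, (p0⊥ ⊗ (p0⊥ ⊗ (p0⊥ ⊗ p0⊥)))
    [Ax]  ⊢ p0, p0⊥
    [⊗]  ⊢ p0, p0, p0, (p0⊥ ⊗ (p0⊥ ⊗ p0⊥))
      [Ax]  ⊢ p0, p0⊥
      [⊗]  ⊢ p0, p0, (p0⊥ ⊗ p0⊥)
        [Ax]  ⊢ p0, p0⊥
        [Ax]  ⊢ p0, p0⊥
  [⊗]  ⊢ p0, p0, (p0⊥ ⊗ p0⊥)
    [Ax]  ⊢ p0, p0⊥
    [Ax]  ⊢ p0, p0⊥

Result: YES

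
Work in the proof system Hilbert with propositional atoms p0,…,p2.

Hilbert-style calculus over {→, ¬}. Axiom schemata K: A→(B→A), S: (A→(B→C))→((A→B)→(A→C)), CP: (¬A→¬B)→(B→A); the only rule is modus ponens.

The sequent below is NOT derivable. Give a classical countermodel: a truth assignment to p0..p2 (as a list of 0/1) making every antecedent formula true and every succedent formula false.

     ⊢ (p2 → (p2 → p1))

Enumerate valuations to refute Γ ⊢ Δ:
  v=000: Γ:[] Δ:[(p2 → (p2 → p1))=T] refutes=False
  v=001: Γ:[] Δ:[(p2 → (p2 → p1))=F] refutes=True  ← countermodel

Result: [0, 0, 1]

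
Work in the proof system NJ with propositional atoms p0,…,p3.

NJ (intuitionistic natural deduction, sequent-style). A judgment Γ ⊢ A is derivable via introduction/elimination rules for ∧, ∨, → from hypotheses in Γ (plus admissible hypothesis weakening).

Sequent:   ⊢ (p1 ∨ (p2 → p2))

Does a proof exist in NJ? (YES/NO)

Proof tree:
[∨I₂]  ⊢ (p1 ∨ (p2 → p2))
  [→I]  ⊢ (p2 → p2)
    [Ax] p2 ⊢ p2

Result: YES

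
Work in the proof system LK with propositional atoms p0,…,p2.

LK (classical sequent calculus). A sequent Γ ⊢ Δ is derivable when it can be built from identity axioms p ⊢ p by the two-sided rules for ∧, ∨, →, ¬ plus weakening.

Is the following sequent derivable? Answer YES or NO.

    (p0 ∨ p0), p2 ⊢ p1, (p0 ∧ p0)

Proof tree:
[WL] (p0 ∨ p0), p2 ⊢ p1, (p0 ∧ p0)
  [∨L] (p0 ∨ p0) ⊢ p1, (p0 ∧ p0)
    [∧R] p0 ⊢ (p0 ∧ p0)
      [Ax] p0 ⊢ p0
      [Ax] p0 ⊢ p0
    [WR] p0 ⊢ (p0 ∧ p0), p1
      [∧R] p0 ⊢ (p0 ∧ p0)
        [Ax] p0 ⊢ p0
        [Ax] p0 ⊢ p0

Result: YES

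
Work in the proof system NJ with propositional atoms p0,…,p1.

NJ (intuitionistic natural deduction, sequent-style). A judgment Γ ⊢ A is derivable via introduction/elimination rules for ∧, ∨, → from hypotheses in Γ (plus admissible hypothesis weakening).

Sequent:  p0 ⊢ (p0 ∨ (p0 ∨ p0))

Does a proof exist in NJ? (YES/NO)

Proof tree:
[∨I₂] p0 ⊢ (p0 ∨ (p0 ∨ p0))
  [∨I₁] p0 ⊢ (p0 ∨ p0)
    [Ax] p0 ⊢ p0

Result: YES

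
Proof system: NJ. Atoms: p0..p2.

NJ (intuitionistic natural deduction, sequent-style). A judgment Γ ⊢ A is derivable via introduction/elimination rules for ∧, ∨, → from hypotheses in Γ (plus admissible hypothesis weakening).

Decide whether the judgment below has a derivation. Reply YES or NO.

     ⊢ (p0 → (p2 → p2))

Derivation trace:
[→I]  ⊢ (p0 → (p2 → p2))
  [Wk] p0 ⊢ (p2 → p2)
    [→I]  ⊢ (p2 → p2)
      [Ax] p2 ⊢ p2

Result: YES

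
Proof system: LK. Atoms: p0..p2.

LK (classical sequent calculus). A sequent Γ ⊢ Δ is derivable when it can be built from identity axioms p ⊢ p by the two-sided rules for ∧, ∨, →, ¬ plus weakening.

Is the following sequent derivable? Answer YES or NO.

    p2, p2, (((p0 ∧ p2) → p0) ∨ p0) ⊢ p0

Truth-table refutation:
  v=000: Γ:[p2=F, p2=F, (((p0 ∧ p2) → p0) ∨ p0)=T] Δ:[p0=F] refutes=False
  v=001: Γ:[p2=T, p2=T, (((p0 ∧ p2) → p0) ∨ p0)=T] Δ:[p0=F] refutes=True  ← countermodel

Result: NO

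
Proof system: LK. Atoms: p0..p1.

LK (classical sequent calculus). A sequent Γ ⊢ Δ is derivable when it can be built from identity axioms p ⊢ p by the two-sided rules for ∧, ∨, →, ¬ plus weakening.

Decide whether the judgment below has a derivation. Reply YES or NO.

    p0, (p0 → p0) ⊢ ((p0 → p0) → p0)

Proof tree:
[→L] p0, (p0 → p0) ⊢ ((p0 → p0) → p0)
  [Ax] p0 ⊢ p0
  [→R] p0, p0 ⊢ ((p0 → p0) → p0)
    [WL] p0, (p0 → p0), p0 ⊢ p0
      [→L] p0, (p0 → p0) ⊢ p0
        [Ax] p0 ⊢ p0
        [Ax] p0 ⊢ p0

Result: YES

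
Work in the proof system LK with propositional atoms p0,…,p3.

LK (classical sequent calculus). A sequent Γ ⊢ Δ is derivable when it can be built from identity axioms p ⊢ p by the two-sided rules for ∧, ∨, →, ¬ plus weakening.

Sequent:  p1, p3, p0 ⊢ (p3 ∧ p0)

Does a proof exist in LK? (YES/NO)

Derivation (root first):
[∧R] p1, p3, p0 ⊢ (p3 ∧ p0)
  [Ax] p3 ⊢ p3
  [WL] p0, p1 ⊢ p0
    [Ax] p0 ⊢ p0

Result: YES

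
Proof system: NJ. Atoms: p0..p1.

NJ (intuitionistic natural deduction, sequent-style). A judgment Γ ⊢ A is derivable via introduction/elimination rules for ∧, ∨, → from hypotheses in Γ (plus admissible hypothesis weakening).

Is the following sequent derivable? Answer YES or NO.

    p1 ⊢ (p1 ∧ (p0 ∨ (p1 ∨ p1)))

Derivation trace:
[∧I] p1 ⊢ (p1 ∧ (p0 ∨ (p1 ∨ p1)))
  [Ax] p1 ⊢ p1
  [∨I₂] p1 ⊢ (p0 ∨ (p1 ∨ p1))
    [∨I₂] p1 ⊢ (p1 ∨ p1)
      [Ax] p1 ⊢ p1

Result: YES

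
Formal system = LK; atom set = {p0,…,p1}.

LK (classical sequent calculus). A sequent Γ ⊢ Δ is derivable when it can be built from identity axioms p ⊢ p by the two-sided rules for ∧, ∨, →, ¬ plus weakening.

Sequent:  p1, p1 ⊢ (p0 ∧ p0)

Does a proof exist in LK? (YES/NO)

Enumerate valuations to refute Γ ⊢ Δ:
  v=00: Γ:[p1=F, p1=F] Δ:[(p0 ∧ p0)=F] refutes=False
  v=01: Γ:[p1=T, p1=T] Δ:[(p0 ∧ p0)=F] refutes=True  ← countermodel

Result: NO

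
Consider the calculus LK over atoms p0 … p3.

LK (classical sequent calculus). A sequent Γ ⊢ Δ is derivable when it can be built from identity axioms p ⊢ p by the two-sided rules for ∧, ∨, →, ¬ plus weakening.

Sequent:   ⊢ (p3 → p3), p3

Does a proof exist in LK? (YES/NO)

Proof tree:
[WR]  ⊢ (p3 → p3), p3
  [→R]  ⊢ (p3 → p3)
    [Ax] p3 ⊢ p3

Result: YES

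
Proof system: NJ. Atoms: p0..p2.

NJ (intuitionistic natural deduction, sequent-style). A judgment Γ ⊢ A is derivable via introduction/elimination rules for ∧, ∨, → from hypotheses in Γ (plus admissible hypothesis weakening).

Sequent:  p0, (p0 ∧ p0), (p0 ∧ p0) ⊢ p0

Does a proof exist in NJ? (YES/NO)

Derivation trace:
[Wk] p0, (p0 ∧ p0), (p0 ∧ p0) ⊢ p0
  [Wk] p0, (p0 ∧ p0) ⊢ p0
    [Ax] p0 ⊢ p0

Result: YES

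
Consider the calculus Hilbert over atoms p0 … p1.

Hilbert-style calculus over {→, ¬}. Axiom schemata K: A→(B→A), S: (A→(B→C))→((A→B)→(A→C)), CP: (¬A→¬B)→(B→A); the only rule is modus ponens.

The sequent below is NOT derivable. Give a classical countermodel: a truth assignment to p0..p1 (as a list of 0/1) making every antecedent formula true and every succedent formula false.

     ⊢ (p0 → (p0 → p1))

Truth-table refutation:
  v=00: Γ:[] Δ:[(p0 → (p0 → p1))=T] refutes=False
  v=01: Γ:[] Δ:[(p0 → (p0 → p1))=T] refutes=False
  v=10: Γ:[] Δ:[(p0 → (p0 → p1))=F] refutes=True  ← countermodel

Result: [1, 0]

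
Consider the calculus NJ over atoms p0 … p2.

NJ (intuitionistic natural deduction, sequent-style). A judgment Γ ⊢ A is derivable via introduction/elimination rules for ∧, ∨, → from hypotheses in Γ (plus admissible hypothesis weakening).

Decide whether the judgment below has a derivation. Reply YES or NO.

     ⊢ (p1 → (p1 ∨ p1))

Derivation (root first):
[→I]  ⊢ (p1 → (p1 ∨ p1))
  [∨I₂] p1 ⊢ (p1 ∨ p1)
    [Ax] p1 ⊢ p1

Result: YES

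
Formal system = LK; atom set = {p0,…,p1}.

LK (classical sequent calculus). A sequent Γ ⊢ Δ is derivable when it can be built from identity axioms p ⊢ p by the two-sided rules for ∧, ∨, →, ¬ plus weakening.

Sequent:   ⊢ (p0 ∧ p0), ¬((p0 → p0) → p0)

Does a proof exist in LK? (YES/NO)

Proof tree:
[¬R]  ⊢ (p0 ∧ p0), ¬((p0 → p0) → p0)
  [→L] ((p0 → p0) → p0) ⊢ (p0 ∧ p0)
    [→R]  ⊢ (p0 → p0)
      [Ax] p0 ⊢ p0
    [∧R] p0 ⊢ (p0 ∧ p0)
      [Ax] p0 ⊢ p0
      [Ax] p0 ⊢ p0

Result: YES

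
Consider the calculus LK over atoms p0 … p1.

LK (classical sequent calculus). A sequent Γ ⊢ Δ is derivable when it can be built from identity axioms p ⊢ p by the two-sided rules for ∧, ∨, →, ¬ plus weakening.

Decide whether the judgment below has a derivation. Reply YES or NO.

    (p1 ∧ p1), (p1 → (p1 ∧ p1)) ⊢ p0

Enumerate valuations to refute Γ ⊢ Δ:
  v=00: Γ:[(p1 ∧ p1)=F, (p1 → (p1 ∧ p1))=T] Δ:[p0=F] refutes=False
  v=01: Γ:[(p1 ∧ p1)=T, (p1 → (p1 ∧ p1))=T] Δ:[p0=F] refutes=True  ← countermodel

Result: NO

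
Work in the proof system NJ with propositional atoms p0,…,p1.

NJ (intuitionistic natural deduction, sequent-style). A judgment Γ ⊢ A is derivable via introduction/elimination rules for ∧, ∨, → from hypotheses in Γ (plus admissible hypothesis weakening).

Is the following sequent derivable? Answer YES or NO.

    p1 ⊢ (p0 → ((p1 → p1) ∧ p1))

Derivation trace:
[→I] p1 ⊢ (p0 → ((p1 → p1) ∧ p1))
  [∧I] p1, p0 ⊢ ((p1 → p1) ∧ p1)
    [→I] p0 ⊢ (p1 → p1)
      [Wk] p1, p0 ⊢ p1
        [Ax] p1 ⊢ p1
    [Ax] p1 ⊢ p1

Result: YES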